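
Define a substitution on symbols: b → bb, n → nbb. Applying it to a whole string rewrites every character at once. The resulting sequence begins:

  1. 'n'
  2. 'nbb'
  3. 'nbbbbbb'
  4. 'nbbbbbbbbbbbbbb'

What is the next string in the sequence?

nbbbbbbbbbbbbbbbbbbbbbbbbbbbbbb

Replace each of the 15 characters of nbbbbbbbbbbbbbb in place — nbb bb bb bb bb bb bb bb bb bb bb bb bb bb bb — and concatenate.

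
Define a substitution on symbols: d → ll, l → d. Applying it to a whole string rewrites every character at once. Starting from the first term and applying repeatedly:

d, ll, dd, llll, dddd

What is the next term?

llllllll

Apply φ to dddd symbol by symbol: d→ll, d→ll, d→ll, d→ll; joined: ll ll ll ll.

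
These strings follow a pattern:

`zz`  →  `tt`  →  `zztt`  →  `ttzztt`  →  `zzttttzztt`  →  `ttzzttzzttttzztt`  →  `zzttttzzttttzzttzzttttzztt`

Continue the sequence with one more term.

This is a Fibonacci-style word recurrence s(k) = s(k−2)·s(k−1): e.g. zz·tt = zztt.
So term 8 is ttzzttzzttttzztt·zzttttzzttttzzttzzttttzztt.

ttzzttzzttttzzttzzttttzzttttzzttzzttttzztt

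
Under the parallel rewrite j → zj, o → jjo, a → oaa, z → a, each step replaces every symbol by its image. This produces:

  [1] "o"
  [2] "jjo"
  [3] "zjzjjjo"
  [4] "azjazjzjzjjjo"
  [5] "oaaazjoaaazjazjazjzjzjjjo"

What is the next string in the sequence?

Replace each of the 25 characters of oaaazjoaaazjazjazjzjzjjjo in place — jjo oaa oaa oaa a zj jjo oaa oaa oaa a zj oaa a zj oaa a zj a zj a zj zj zj jjo — and concatenate.

jjooaaoaaoaaazjjjooaaoaaoaaazjoaaazjoaaazjazjazjzjzjjjo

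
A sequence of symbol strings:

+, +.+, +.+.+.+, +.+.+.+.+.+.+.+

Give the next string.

Each string is two copies of the previous one joined by '.'.
Doubling +.+.+.+.+.+.+.+ with '.' between the halves:

+.+.+.+.+.+.+.+.+.+.+.+.+.+.+.+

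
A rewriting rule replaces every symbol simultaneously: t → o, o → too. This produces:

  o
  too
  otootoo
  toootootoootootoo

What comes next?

otootootoootootoootootootoootootoootootoo

Applying the rule to each of the 17 symbols of toootootoootootoo gives the pieces o too too too o too too o too too too o too too o too too, which concatenate to the answer.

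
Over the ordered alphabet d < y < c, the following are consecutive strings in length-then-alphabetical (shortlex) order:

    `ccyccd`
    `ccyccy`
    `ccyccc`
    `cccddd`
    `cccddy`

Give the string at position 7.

cccdyd

Stepping forward 2 times from cccddy: cccddy → cccddc, then the target.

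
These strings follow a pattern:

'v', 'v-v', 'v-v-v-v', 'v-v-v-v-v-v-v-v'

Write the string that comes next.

Every step duplicates the string with '-' between the halves.
Doubling v-v-v-v-v-v-v-v with '-' between the halves:

v-v-v-v-v-v-v-v-v-v-v-v-v-v-v-v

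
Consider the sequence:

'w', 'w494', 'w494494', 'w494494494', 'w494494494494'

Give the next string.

w494494494494494

Every step adds 494 to the end: s(k+1) = s(k)·494.
One more step from w494494494494 gives the answer.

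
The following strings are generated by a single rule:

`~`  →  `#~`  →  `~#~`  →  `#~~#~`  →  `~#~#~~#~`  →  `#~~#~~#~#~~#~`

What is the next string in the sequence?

~#~#~~#~#~~#~~#~#~~#~

This is a Fibonacci-style word recurrence s(k) = s(k−2)·s(k−1): e.g. ~·#~ = ~#~.
Continuing: ~#~#~~#~ · #~~#~~#~#~~#~ gives term 7.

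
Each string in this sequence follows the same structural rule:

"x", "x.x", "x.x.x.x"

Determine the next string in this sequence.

s(k+1) = s(k)·.·s(k) — each term doubles the last with '.' between the halves.
So the next term is two copies of x.x.x.x with '.' between the halves.

x.x.x.x.x.x.x.x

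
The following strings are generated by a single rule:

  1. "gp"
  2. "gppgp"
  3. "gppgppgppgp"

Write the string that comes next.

s(k+1) = s(k)·p·s(k) — each term doubles the last with 'p' between the halves.
So the next term is two copies of gppgppgppgp with 'p' between the halves.

gppgppgppgppgppgppgppgp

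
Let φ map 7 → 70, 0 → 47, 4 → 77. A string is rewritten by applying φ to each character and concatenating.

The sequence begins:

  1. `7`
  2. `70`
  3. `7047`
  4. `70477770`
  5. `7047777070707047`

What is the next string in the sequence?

70477770707070477047704770477770

Applying the rule to each of the 16 symbols of 7047777070707047 gives the pieces 70 47 77 70 70 70 70 47 70 47 70 47 70 47 77 70, which concatenate to the answer.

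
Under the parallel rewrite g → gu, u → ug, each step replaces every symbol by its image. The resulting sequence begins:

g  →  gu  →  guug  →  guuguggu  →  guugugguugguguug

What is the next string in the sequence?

Rewriting the 16 symbols of guugugguugguguug one by one yields gu ug ug gu ug gu gu ug ug gu gu ug gu ug ug gu; concatenated:

guugugguugguguugugguguugguuguggu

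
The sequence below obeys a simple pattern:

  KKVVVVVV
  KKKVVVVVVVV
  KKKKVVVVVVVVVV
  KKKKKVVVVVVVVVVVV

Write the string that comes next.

KKKKKKVVVVVVVVVVVVVV

Reading off run lengths: K runs 2, 3, 4, 5; V runs 6, 8, 10, 12 — each is linear in n, where the shown terms are n = 3, 4, 5, 6.
For the next term, n = 7, so the run lengths are 6, 14.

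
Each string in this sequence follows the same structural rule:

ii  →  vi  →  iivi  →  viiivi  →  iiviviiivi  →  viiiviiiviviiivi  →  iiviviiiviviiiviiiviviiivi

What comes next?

viiiviiiviviiiviiiviviiiviviiiviiiviviiivi

This is a Fibonacci-style word recurrence s(k) = s(k−2)·s(k−1): e.g. ii·vi = iivi.
Continuing: viiiviiiviviiivi · iiviviiiviviiiviiiviviiivi gives term 8.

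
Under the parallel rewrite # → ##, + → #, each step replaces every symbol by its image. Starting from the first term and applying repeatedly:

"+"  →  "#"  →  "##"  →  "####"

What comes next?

########

Rewriting each symbol of ####: #→##, #→##, #→##, #→##, which concatenates to ## ## ## ##.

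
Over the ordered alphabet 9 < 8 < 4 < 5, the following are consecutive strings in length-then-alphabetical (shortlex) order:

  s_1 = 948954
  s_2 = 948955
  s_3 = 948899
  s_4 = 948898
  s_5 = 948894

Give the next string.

948895

The successor of 948894 increments the rightmost position that isn't already 5 and resets every position after it to 9.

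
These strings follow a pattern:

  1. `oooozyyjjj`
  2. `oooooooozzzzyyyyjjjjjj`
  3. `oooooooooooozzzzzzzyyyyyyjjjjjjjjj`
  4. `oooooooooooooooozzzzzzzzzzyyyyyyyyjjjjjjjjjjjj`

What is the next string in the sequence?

oooooooooooooooooooozzzzzzzzzzzzzyyyyyyyyyyjjjjjjjjjjjjjjj

Each string has the form o^{4n} z^{3n-2} y^{2n} j^{3n} (n = 1, 2, …).
Setting n = 5 gives 20, 13, 10, 15 characters in each block.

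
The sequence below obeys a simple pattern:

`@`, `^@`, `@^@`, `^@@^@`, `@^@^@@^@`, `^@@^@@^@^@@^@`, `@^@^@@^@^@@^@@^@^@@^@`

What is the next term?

^@@^@@^@^@@^@@^@^@@^@^@@^@@^@^@@^@

This is a Fibonacci-style word recurrence s(k) = s(k−2)·s(k−1): e.g. @·^@ = @^@.
Continuing: ^@@^@@^@^@@^@ · @^@^@@^@^@@^@@^@^@@^@ gives term 8.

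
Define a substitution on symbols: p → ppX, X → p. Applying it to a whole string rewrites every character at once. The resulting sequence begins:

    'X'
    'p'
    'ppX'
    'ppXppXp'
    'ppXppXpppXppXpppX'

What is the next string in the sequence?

Applying the rule to each of the 17 symbols of ppXppXpppXppXpppX gives the pieces ppX ppX p ppX ppX p ppX ppX ppX p ppX ppX p ppX ppX ppX p, which concatenate to the answer.

ppXppXpppXppXpppXppXppXpppXppXpppXppXppXp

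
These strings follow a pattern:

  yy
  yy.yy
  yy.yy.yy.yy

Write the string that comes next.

Each string is two copies of the previous one joined by '.'.
Doubling yy.yy.yy.yy with '.' between the halves:

yy.yy.yy.yy.yy.yy.yy.yy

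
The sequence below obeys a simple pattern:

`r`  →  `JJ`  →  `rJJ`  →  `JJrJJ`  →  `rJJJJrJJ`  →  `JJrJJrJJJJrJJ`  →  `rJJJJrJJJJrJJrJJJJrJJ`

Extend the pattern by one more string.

JJrJJrJJJJrJJrJJJJrJJJJrJJrJJJJrJJ

Each term (from the third on) is the two preceding terms concatenated in order: term 3 = r·JJ = rJJ.
The next term joins JJrJJrJJJJrJJ and rJJJJrJJJJrJJrJJJJrJJ.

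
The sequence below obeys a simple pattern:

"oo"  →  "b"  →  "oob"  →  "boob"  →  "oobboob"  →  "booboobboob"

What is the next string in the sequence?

Each term (from the third on) is the two preceding terms concatenated in order: term 3 = oo·b = oob.
The next term joins oobboob and booboobboob.

oobboobbooboobboob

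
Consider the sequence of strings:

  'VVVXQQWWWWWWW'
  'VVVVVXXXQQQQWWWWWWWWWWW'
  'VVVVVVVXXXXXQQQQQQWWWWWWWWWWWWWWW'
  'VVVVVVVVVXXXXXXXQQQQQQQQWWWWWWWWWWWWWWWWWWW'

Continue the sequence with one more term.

VVVVVVVVVVVXXXXXXXXXQQQQQQQQQQWWWWWWWWWWWWWWWWWWWWWWW

Reading off run lengths: V runs 3, 5, 7, 9; X runs 1, 3, 5, 7; Q runs 2, 4, 6, 8; W runs 7, 11, 15, 19 — each is linear in n (n = 1, 2, …).
At n = 5 the blocks have lengths 11, 9, 10, 23.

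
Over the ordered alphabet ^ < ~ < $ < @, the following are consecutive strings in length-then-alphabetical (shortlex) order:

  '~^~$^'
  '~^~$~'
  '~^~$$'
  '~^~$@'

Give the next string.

~^~@^

Find the rightmost character of ~^~$@ below @, bump it to the next letter, and reset everything to its right to ^.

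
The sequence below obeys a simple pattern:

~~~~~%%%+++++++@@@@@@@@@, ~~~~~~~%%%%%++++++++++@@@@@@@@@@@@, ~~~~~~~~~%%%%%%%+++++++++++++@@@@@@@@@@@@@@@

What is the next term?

~~~~~~~~~~~%%%%%%%%%++++++++++++++++@@@@@@@@@@@@@@@@@@

The n-th term is 2n+1 ~'s then 2n-1 %'s then 3n+1 +'s then 3n+3 @'s, where the shown terms are n = 2, 3, 4.
At n = 5 the blocks have lengths 11, 9, 16, 18.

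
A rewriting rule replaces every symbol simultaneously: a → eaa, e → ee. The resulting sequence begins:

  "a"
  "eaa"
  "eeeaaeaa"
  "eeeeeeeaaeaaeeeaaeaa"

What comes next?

eeeeeeeeeeeeeeeaaeaaeeeaaeaaeeeeeeeaaeaaeeeaaeaa

Applying the rule to each of the 20 symbols of eeeeeeeaaeaaeeeaaeaa gives the pieces ee ee ee ee ee ee ee eaa eaa ee eaa eaa ee ee ee eaa eaa ee eaa eaa, which concatenate to the answer.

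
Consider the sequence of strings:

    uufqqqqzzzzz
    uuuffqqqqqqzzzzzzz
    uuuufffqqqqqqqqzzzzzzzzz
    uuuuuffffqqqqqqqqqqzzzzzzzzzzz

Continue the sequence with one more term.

Each string has the form u^{n} f^{n-1} q^{2n} z^{2n+1}, where the shown terms are n = 2, 3, 4, 5.
Setting n = 6 gives 6, 5, 12, 13 characters in each block.

uuuuuufffffqqqqqqqqqqqqzzzzzzzzzzzzz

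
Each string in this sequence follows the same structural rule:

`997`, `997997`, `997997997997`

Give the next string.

Each string is two copies of the previous one concatenated.
Doubling 997997997997:

997997997997997997997997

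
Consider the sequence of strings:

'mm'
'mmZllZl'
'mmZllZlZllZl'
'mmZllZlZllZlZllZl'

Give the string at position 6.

The strings grow by a fixed suffix ZllZl each time.
From mmZllZlZllZlZllZl, 2 further steps: mmZllZlZllZlZllZl → mmZllZlZllZlZllZlZllZl → (answer).

mmZllZlZllZlZllZlZllZlZllZl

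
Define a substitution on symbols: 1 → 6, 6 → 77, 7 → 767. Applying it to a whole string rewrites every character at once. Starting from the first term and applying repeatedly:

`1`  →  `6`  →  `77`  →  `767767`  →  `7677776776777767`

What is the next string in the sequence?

φ(7677776776777767) expands symbol-by-symbol to 767 77 767 767 767 767 77 767 767 77 767 767 767 767 77 767; joining the 16 pieces gives the next term.

76777767767767767777677677776776776776777767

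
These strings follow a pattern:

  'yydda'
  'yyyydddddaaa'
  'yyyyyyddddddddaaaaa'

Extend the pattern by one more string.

The n-th term is 2n y's then 3n-1 d's then 2n-1 a's (n = 1, 2, …).
For the next term, n = 4, so the run lengths are 8, 11, 7.

yyyyyyyydddddddddddaaaaaaa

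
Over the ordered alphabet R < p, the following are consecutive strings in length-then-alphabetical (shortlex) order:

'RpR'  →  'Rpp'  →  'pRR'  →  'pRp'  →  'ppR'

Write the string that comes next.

Treat ppR as a base-2 numeral over the given alphabet and add one, carrying through any trailing p's.

ppp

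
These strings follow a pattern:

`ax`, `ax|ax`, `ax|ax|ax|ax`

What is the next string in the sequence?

Each string is two copies of the previous one joined by '|'.
So the next term is two copies of ax|ax|ax|ax with '|' between the halves.

ax|ax|ax|ax|ax|ax|ax|ax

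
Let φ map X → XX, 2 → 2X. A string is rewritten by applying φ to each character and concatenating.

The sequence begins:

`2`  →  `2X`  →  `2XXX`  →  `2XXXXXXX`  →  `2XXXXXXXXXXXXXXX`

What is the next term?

2XXXXXXXXXXXXXXXXXXXXXXXXXXXXXXX

Replace each of the 16 characters of 2XXXXXXXXXXXXXXX in place — 2X XX XX XX XX XX XX XX XX XX XX XX XX XX XX XX — and concatenate.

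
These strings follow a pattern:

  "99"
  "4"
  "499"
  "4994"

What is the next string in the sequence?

4994499

From term 3 onward, concatenate the last term with the second-to-last: 4·99 = 499, 499·4 = 4994, …
So term 5 is 4994·499.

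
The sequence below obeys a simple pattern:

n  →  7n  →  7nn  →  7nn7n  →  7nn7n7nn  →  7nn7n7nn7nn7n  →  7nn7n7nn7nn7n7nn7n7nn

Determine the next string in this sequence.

From term 3 onward, concatenate the last term with the second-to-last: 7n·n = 7nn, 7nn·7n = 7nn7n, …
So term 8 is 7nn7n7nn7nn7n7nn7n7nn·7nn7n7nn7nn7n.

7nn7n7nn7nn7n7nn7n7nn7nn7n7nn7nn7n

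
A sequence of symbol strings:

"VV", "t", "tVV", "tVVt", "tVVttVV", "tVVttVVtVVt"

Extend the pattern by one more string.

This is a Fibonacci-style word recurrence s(k) = s(k−1)·s(k−2): e.g. t·VV = tVV.
The next term joins tVVttVVtVVt and tVVttVV.

tVVttVVtVVttVVttVV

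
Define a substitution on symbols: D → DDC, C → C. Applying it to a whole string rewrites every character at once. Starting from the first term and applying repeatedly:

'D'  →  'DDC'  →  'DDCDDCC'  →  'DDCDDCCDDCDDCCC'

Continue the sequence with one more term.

DDCDDCCDDCDDCCCDDCDDCCDDCDDCCCC

Applying the rule to each of the 15 symbols of DDCDDCCDDCDDCCC gives the pieces DDC DDC C DDC DDC C C DDC DDC C DDC DDC C C C, which concatenate to the answer.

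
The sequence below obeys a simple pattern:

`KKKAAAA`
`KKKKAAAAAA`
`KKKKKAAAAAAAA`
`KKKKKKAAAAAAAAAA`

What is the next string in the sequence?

Reading off run lengths: K runs 3, 4, 5, 6; A runs 4, 6, 8, 10 — each is linear in n, where the shown terms are n = 2, 3, 4, 5.
At n = 6 the blocks have lengths 7, 12.

KKKKKKKAAAAAAAAAAAA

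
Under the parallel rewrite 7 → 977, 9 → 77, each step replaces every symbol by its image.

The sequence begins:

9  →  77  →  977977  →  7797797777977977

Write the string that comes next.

Replace each of the 16 characters of 7797797777977977 in place — 977 977 77 977 977 77 977 977 977 977 77 977 977 77 977 977 — and concatenate.

97797777977977779779779779777797797777977977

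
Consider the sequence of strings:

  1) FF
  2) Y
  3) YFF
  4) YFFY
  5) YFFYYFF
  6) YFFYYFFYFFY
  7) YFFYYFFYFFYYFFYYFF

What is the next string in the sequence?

YFFYYFFYFFYYFFYYFFYFFYYFFYFFY

This is a Fibonacci-style word recurrence s(k) = s(k−1)·s(k−2): e.g. Y·FF = YFF.
Continuing: YFFYYFFYFFYYFFYYFF · YFFYYFFYFFY gives term 8.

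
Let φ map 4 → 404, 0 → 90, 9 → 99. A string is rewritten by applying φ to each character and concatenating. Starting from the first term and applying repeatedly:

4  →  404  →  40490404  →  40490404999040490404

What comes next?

φ(40490404999040490404) expands symbol-by-symbol to 404 90 404 99 90 404 90 404 99 99 99 90 404 90 404 99 90 404 90 404; joining the 20 pieces gives the next term.

404904049990404904049999999040490404999040490404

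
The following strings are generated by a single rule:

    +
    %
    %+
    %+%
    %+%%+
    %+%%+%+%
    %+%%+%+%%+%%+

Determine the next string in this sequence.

%+%%+%+%%+%%+%+%%+%+%

This is a Fibonacci-style word recurrence s(k) = s(k−1)·s(k−2): e.g. %·+ = %+.
Continuing: %+%%+%+%%+%%+ · %+%%+%+% gives term 8.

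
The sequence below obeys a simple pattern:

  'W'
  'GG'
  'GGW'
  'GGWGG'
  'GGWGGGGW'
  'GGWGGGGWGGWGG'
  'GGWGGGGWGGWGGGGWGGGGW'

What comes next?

From term 3 onward, concatenate the last term with the second-to-last: GG·W = GGW, GGW·GG = GGWGG, …
The next term joins GGWGGGGWGGWGGGGWGGGGW and GGWGGGGWGGWGG.

GGWGGGGWGGWGGGGWGGGGWGGWGGGGWGGWGG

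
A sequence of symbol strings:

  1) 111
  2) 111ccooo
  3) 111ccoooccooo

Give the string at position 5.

111ccoooccoooccoooccooo

Every step adds ccooo to the end: s(k+1) = s(k)·ccooo.
From 111ccoooccooo, 2 further steps: 111ccoooccooo → 111ccoooccoooccooo → (answer).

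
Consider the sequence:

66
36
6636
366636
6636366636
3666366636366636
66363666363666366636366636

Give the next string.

366636663636663666363666363666366636366636

Each term (from the third on) is the two preceding terms concatenated in order: term 3 = 66·36 = 6636.
Continuing: 3666366636366636 · 66363666363666366636366636 gives term 8.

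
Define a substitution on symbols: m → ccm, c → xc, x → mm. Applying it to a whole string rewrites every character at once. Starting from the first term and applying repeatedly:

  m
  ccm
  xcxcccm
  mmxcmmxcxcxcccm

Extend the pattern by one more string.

Rewriting the 15 symbols of mmxcmmxcxcxcccm one by one yields ccm ccm mm xc ccm ccm mm xc mm xc mm xc xc xc ccm; concatenated:

ccmccmmmxcccmccmmmxcmmxcmmxcxcxcccm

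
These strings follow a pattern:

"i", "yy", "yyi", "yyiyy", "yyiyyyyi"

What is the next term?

From term 3 onward, concatenate the last term with the second-to-last: yy·i = yyi, yyi·yy = yyiyy, …
So term 6 is yyiyyyyi·yyiyy.

yyiyyyyiyyiyy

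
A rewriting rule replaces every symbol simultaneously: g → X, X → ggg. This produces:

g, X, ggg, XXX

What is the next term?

Rewriting each symbol of XXX: X→ggg, X→ggg, X→ggg, which concatenates to ggg ggg ggg.

ggggggggg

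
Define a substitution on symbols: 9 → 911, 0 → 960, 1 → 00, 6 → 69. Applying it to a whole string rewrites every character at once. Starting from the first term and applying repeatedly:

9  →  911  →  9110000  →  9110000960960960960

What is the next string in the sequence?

Replace each of the 19 characters of 9110000960960960960 in place — 911 00 00 960 960 960 960 911 69 960 911 69 960 911 69 960 911 69 960 — and concatenate.

911000096096096096091169960911699609116996091169960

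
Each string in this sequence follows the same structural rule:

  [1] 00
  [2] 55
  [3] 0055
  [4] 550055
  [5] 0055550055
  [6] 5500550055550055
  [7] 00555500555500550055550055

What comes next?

From term 3 onward, concatenate the second-to-last term with the last: 00·55 = 0055, 55·0055 = 550055, …
The next term joins 5500550055550055 and 00555500555500550055550055.

550055005555005500555500555500550055550055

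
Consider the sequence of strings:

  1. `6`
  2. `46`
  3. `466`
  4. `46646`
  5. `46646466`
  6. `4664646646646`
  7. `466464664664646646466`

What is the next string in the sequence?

This is a Fibonacci-style word recurrence s(k) = s(k−1)·s(k−2): e.g. 46·6 = 466.
The next term joins 466464664664646646466 and 4664646646646.

4664646646646466464664664646646646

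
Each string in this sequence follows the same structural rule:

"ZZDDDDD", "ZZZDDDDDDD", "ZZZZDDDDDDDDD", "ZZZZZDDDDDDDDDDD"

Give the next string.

ZZZZZZDDDDDDDDDDDDD

The n-th term is n Z's then 2n+1 D's, where the shown terms are n = 2, 3, 4, 5.
Setting n = 6 gives 6, 13 characters in each block.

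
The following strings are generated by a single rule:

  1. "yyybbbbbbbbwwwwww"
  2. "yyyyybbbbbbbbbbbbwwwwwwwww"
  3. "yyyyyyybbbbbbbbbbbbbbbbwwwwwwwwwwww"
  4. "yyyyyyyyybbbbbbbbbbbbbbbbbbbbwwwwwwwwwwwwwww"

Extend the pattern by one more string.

yyyyyyyyyyybbbbbbbbbbbbbbbbbbbbbbbbwwwwwwwwwwwwwwwwww

The n-th term is 2n-1 y's then 4n b's then 3n w's, where the shown terms are n = 2, 3, 4, 5.
Setting n = 6 gives 11, 24, 18 characters in each block.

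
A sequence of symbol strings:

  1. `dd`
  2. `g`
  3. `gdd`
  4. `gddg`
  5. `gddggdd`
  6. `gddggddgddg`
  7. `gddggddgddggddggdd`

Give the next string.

gddggddgddggddggddgddggddgddg

Each term (from the third on) is the previous term followed by the one before it: term 3 = g·dd = gdd.
Continuing: gddggddgddggddggdd · gddggddgddg gives term 8.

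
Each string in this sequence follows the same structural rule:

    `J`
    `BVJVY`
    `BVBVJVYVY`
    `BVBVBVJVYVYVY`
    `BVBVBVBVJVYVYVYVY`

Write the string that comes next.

BVBVBVBVBVJVYVYVYVYVY

Each term wraps the previous one in BV on the left and VY on the right.
So the next term is BV·BVBVBVBVJVYVYVYVY·VY.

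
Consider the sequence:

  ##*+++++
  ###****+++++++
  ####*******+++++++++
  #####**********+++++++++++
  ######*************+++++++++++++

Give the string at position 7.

The n-th term is n+1 #'s then 3n-2 *'s then 2n+3 +'s (n = 1, 2, …).
Setting n = 7 gives 8, 19, 17 characters in each block.

########*******************+++++++++++++++++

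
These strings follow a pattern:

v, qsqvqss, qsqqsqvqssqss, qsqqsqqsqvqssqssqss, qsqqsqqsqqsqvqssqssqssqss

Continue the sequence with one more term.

qsqqsqqsqqsqqsqvqssqssqssqssqss

Every step adds qsq to the front and qss to the end of the previous string.
So the next term is qsq·qsqqsqqsqqsqvqssqssqssqss·qss.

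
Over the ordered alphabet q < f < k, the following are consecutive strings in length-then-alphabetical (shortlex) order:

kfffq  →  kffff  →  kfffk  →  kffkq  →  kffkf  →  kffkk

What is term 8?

Stepping forward 2 times from kffkk: kffkk → kfkqq, then the target.

kfkqf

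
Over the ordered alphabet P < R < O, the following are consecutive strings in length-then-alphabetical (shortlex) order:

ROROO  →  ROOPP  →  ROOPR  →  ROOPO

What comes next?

Treat ROOPO as a base-3 numeral over the given alphabet and add one, carrying through any trailing O's.

ROORP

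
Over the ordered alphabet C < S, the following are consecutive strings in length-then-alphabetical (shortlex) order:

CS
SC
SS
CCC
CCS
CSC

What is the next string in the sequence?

CSS

The successor of CSC increments the rightmost position that isn't already S and resets every position after it to C.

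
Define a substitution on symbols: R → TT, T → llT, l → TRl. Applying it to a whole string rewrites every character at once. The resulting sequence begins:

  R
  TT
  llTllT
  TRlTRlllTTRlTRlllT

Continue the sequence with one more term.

φ(TRlTRlllTTRlTRlllT) expands symbol-by-symbol to llT TT TRl llT TT TRl TRl TRl llT llT TT TRl llT TT TRl TRl TRl llT; joining the 18 pieces gives the next term.

llTTTTRlllTTTTRlTRlTRlllTllTTTTRlllTTTTRlTRlTRlllT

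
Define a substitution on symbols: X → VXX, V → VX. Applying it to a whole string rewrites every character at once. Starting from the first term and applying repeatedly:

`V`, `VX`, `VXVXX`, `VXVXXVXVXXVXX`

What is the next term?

φ(VXVXXVXVXXVXX) expands symbol-by-symbol to VX VXX VX VXX VXX VX VXX VX VXX VXX VX VXX VXX; joining the 13 pieces gives the next term.

VXVXXVXVXXVXXVXVXXVXVXXVXXVXVXXVXX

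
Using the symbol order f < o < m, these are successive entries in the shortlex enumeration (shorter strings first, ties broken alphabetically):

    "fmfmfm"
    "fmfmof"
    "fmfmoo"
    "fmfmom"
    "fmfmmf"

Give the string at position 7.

fmfmmm

Stepping forward 2 times from fmfmmf: fmfmmf → fmfmmo, then the target.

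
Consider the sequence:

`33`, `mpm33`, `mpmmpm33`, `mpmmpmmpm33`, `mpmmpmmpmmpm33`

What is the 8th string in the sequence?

The strings grow by a fixed prefix mpm each time.
From mpmmpmmpmmpm33, 3 further steps: mpmmpmmpmmpm33 → mpmmpmmpmmpmmpm33 → mpmmpmmpmmpmmpmmpm33 → (answer).

mpmmpmmpmmpmmpmmpmmpm33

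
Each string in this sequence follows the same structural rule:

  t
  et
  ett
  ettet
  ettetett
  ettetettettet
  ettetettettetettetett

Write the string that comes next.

From term 3 onward, concatenate the last term with the second-to-last: et·t = ett, ett·et = ettet, …
So term 8 is ettetettettetettetett·ettetettettet.

ettetettettetettetettettetettettet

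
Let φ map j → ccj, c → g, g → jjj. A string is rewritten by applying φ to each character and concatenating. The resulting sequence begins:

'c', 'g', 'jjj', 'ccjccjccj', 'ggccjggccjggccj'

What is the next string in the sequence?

Applying the rule to each of the 15 symbols of ggccjggccjggccj gives the pieces jjj jjj g g ccj jjj jjj g g ccj jjj jjj g g ccj, which concatenate to the answer.

jjjjjjggccjjjjjjjggccjjjjjjjggccj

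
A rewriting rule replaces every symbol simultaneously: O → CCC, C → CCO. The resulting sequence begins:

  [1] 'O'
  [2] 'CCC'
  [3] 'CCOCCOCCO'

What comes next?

Apply φ to CCOCCOCCO symbol by symbol: C→CCO, C→CCO, O→CCC, C→CCO, C→CCO, O→CCC, C→CCO, C→CCO, O→CCC; joined: CCO CCO CCC CCO CCO CCC CCO CCO CCC.

CCOCCOCCCCCOCCOCCCCCOCCOCCC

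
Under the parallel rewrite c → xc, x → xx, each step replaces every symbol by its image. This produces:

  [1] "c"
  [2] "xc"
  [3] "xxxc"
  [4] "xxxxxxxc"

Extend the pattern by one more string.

xxxxxxxxxxxxxxxc

Expanding xxxxxxxc: x→xx, x→xx, x→xx, x→xx, x→xx, x→xx, x→xx, c→xc. Concatenated: xx xx xx xx xx xx xx xc.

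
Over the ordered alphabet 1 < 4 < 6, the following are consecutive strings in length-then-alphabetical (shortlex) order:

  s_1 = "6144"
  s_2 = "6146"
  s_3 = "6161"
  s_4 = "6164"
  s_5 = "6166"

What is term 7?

6414

Stepping forward 2 times from 6166: 6166 → 6411, then the target.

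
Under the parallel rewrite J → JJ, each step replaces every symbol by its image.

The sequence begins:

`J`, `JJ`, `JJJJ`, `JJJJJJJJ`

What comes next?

Rewriting each symbol of JJJJJJJJ: J→JJ, J→JJ, J→JJ, J→JJ, J→JJ, J→JJ, J→JJ, J→JJ, which concatenates to JJ JJ JJ JJ JJ JJ JJ JJ.

JJJJJJJJJJJJJJJJ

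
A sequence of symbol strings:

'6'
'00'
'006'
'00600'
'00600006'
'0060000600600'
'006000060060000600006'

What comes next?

Each term (from the third on) is the previous term followed by the one before it: term 3 = 00·6 = 006.
The next term joins 006000060060000600006 and 0060000600600.

0060000600600006000060060000600600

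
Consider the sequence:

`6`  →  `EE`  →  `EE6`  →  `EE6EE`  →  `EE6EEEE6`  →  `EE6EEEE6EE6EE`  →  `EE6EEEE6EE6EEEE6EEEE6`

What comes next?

Each term (from the third on) is the previous term followed by the one before it: term 3 = EE·6 = EE6.
So term 8 is EE6EEEE6EE6EEEE6EEEE6·EE6EEEE6EE6EE.

EE6EEEE6EE6EEEE6EEEE6EE6EEEE6EE6EE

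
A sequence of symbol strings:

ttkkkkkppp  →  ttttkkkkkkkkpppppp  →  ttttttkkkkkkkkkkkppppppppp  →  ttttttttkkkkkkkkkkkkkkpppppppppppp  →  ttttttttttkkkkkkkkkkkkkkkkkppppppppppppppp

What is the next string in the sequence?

Each string has the form t^{2n} k^{3n+2} p^{3n} (n = 1, 2, …).
For the next term, n = 6, so the run lengths are 12, 20, 18.

ttttttttttttkkkkkkkkkkkkkkkkkkkkpppppppppppppppppp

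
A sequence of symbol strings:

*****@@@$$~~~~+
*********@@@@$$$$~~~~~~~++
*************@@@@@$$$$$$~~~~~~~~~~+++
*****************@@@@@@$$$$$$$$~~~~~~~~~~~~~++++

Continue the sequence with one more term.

*********************@@@@@@@$$$$$$$$$$~~~~~~~~~~~~~~~~+++++

Term n consists of 4n+1 *'s, followed by n+2 @'s, followed by 2n $'s, followed by 3n+1 ~'s, followed by n +'s (n = 1, 2, …).
Setting n = 5 gives 21, 7, 10, 16, 5 characters in each block.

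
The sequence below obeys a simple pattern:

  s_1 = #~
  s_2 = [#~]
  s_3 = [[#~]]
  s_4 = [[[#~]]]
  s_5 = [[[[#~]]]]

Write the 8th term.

[[[[[[[#~]]]]]]]

Each term wraps the previous one in [ on the left and ] on the right.
From [[[[#~]]]], 3 further steps: [[[[#~]]]] → [[[[[#~]]]]] → [[[[[[#~]]]]]] → (answer).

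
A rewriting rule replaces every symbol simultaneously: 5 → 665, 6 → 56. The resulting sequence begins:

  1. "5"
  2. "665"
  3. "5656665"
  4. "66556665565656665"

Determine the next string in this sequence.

56566656655656566656655666556665565656665

Applying the rule to each of the 17 symbols of 66556665565656665 gives the pieces 56 56 665 665 56 56 56 665 665 56 665 56 665 56 56 56 665, which concatenate to the answer.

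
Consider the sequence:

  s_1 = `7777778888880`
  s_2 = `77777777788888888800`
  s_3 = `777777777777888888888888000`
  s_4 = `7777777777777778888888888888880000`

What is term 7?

7777777777777777777777778888888888888888888888880000000

The n-th term is 3n 7's then 3n 8's then n-1 0's, where the shown terms are n = 2, 3, 4, 5.
At n = 8 the blocks have lengths 24, 24, 7.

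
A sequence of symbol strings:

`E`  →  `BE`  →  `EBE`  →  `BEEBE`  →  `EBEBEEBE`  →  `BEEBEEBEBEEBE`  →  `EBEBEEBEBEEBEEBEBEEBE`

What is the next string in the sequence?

From term 3 onward, concatenate the second-to-last term with the last: E·BE = EBE, BE·EBE = BEEBE, …
So term 8 is BEEBEEBEBEEBE·EBEBEEBEBEEBEEBEBEEBE.

BEEBEEBEBEEBEEBEBEEBEBEEBEEBEBEEBE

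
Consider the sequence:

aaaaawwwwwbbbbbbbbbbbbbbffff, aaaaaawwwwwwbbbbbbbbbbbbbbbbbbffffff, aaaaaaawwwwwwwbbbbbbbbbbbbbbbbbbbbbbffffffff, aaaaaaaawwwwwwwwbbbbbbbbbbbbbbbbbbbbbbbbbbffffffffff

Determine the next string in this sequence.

aaaaaaaaawwwwwwwwwbbbbbbbbbbbbbbbbbbbbbbbbbbbbbbffffffffffff

Each string has the form a^{n+2} w^{n+2} b^{4n+2} f^{2n-2}, where the shown terms are n = 3, 4, 5, 6.
For the next term, n = 7, so the run lengths are 9, 9, 30, 12.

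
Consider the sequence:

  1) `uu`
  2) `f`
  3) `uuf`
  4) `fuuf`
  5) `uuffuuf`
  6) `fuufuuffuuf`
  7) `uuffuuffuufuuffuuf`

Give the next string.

This is a Fibonacci-style word recurrence s(k) = s(k−2)·s(k−1): e.g. uu·f = uuf.
The next term joins fuufuuffuuf and uuffuuffuufuuffuuf.

fuufuuffuufuuffuuffuufuuffuuf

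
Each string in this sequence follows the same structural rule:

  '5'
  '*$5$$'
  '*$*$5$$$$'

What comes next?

Each term wraps the previous one in *$ on the left and $$ on the right.
Applying this once more to *$*$5$$$$:

*$*$*$5$$$$$$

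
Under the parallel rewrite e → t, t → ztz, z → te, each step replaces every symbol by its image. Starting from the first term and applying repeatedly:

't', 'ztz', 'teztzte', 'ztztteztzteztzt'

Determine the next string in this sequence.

Replace each of the 15 characters of ztztteztzteztzt in place — te ztz te ztz ztz t te ztz te ztz t te ztz te ztz — and concatenate.

teztzteztzztztteztzteztztteztzteztz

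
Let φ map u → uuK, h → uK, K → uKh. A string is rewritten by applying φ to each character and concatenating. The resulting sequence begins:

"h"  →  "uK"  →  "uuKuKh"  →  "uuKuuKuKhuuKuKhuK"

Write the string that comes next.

Replace each of the 17 characters of uuKuuKuKhuuKuKhuK in place — uuK uuK uKh uuK uuK uKh uuK uKh uK uuK uuK uKh uuK uKh uK uuK uKh — and concatenate.

uuKuuKuKhuuKuuKuKhuuKuKhuKuuKuuKuKhuuKuKhuKuuKuKh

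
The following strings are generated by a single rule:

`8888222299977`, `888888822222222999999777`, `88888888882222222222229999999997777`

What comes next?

8888888888888222222222222222299999999999977777

Term n consists of 3n+1 8's, followed by 4n 2's, followed by 3n 9's, followed by n+1 7's (n = 1, 2, …).
Setting n = 4 gives 13, 16, 12, 5 characters in each block.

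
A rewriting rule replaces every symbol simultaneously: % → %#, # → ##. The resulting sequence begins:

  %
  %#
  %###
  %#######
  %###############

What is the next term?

%###############################

φ(%###############) expands symbol-by-symbol to %# ## ## ## ## ## ## ## ## ## ## ## ## ## ## ##; joining the 16 pieces gives the next term.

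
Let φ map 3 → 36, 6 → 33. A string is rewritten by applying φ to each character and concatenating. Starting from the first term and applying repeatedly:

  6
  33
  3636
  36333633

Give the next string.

3633363636333636

Rewriting each symbol of 36333633: 3→36, 6→33, 3→36, 3→36, 3→36, 6→33, 3→36, 3→36, which concatenates to 36 33 36 36 36 33 36 36.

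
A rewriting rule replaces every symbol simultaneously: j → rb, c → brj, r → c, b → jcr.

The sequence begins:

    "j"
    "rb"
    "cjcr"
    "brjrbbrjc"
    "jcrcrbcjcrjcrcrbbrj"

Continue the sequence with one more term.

Rewriting the 19 symbols of jcrcrbcjcrjcrcrbbrj one by one yields rb brj c brj c jcr brj rb brj c rb brj c brj c jcr jcr c rb; concatenated:

rbbrjcbrjcjcrbrjrbbrjcrbbrjcbrjcjcrjcrcrb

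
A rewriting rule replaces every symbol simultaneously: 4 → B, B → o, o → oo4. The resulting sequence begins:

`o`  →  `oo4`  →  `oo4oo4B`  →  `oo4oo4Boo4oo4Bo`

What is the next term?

Replace each of the 15 characters of oo4oo4Boo4oo4Bo in place — oo4 oo4 B oo4 oo4 B o oo4 oo4 B oo4 oo4 B o oo4 — and concatenate.

oo4oo4Boo4oo4Booo4oo4Boo4oo4Booo4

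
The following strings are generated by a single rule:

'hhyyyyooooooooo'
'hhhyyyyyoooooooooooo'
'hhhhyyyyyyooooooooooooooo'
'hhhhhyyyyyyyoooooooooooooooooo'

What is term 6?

The n-th term is n-1 h's then n+1 y's then 3n o's, where the shown terms are n = 3, 4, 5, 6.
For term 6, n = 8, so the run lengths are 7, 9, 24.

hhhhhhhyyyyyyyyyoooooooooooooooooooooooo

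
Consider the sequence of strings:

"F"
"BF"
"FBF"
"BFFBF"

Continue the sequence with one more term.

Each term (from the third on) is the two preceding terms concatenated in order: term 3 = F·BF = FBF.
Continuing: FBF · BFFBF gives term 5.

FBFBFFBF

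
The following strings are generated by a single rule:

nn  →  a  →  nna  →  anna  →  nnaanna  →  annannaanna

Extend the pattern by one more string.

nnaannaannannaanna

This is a Fibonacci-style word recurrence s(k) = s(k−2)·s(k−1): e.g. nn·a = nna.
The next term joins nnaanna and annannaanna.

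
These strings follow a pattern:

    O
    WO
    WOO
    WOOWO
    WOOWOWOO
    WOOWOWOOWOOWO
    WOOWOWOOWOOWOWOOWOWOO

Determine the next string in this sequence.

From term 3 onward, concatenate the last term with the second-to-last: WO·O = WOO, WOO·WO = WOOWO, …
Continuing: WOOWOWOOWOOWOWOOWOWOO · WOOWOWOOWOOWO gives term 8.

WOOWOWOOWOOWOWOOWOWOOWOOWOWOOWOOWO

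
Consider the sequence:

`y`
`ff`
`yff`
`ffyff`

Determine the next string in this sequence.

yffffyff

From term 3 onward, concatenate the second-to-last term with the last: y·ff = yff, ff·yff = ffyff, …
Continuing: yff · ffyff gives term 5.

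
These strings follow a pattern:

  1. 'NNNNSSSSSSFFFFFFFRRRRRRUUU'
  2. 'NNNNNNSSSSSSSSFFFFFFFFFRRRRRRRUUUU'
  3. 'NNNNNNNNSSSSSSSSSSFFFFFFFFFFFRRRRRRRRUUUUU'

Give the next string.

NNNNNNNNNNSSSSSSSSSSSSFFFFFFFFFFFFFRRRRRRRRRUUUUUU

Term n consists of 2n-2 N's, followed by 2n S's, followed by 2n+1 F's, followed by n+3 R's, followed by n U's, where the shown terms are n = 3, 4, 5.
At n = 6 the blocks have lengths 10, 12, 13, 9, 6.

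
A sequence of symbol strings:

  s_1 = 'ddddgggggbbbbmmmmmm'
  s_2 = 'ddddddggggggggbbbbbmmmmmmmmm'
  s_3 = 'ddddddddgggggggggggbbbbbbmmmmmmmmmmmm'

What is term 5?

Each string has the form d^{2n+2} g^{3n+2} b^{n+3} m^{3n+3} (n = 1, 2, …).
At n = 5 the blocks have lengths 12, 17, 8, 18.

ddddddddddddgggggggggggggggggbbbbbbbbmmmmmmmmmmmmmmmmmm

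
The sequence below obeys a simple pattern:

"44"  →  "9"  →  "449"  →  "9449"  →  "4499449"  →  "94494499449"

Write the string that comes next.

449944994494499449

Each term (from the third on) is the two preceding terms concatenated in order: term 3 = 44·9 = 449.
Continuing: 4499449 · 94494499449 gives term 7.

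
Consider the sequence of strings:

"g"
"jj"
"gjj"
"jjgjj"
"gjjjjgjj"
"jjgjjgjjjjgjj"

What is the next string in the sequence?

Each term (from the third on) is the two preceding terms concatenated in order: term 3 = g·jj = gjj.
The next term joins gjjjjgjj and jjgjjgjjjjgjj.

gjjjjgjjjjgjjgjjjjgjj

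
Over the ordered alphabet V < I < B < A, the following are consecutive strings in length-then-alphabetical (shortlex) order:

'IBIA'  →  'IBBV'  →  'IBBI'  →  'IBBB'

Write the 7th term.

IBAI

Advancing 3 positions from IBBB through IBBB → IBBA → IBAV reaches term 7.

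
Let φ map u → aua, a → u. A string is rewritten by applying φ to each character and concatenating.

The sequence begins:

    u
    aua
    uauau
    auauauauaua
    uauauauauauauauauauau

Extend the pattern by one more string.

Replace each of the 21 characters of uauauauauauauauauauau in place — aua u aua u aua u aua u aua u aua u aua u aua u aua u aua u aua — and concatenate.

auauauauauauauauauauauauauauauauauauauauaua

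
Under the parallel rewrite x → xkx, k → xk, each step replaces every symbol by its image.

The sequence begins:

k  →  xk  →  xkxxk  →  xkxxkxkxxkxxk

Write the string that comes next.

Rewriting the 13 symbols of xkxxkxkxxkxxk one by one yields xkx xk xkx xkx xk xkx xk xkx xkx xk xkx xkx xk; concatenated:

xkxxkxkxxkxxkxkxxkxkxxkxxkxkxxkxxk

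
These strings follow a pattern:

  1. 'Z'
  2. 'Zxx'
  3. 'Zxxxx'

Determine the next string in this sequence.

Zxxxxxx

Every step adds xx to the end: s(k+1) = s(k)·xx.
So the next term is Zxxxx·xx.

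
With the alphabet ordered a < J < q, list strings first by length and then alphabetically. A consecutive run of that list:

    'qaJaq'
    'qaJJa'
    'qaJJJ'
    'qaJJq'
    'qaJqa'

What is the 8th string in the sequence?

Stepping forward 3 times from qaJqa: qaJqa → qaJqJ → qaJqq, then the target.

qaqaa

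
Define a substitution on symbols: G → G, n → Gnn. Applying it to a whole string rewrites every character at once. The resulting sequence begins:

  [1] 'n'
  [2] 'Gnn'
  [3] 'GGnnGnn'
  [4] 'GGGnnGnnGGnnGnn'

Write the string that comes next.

Rewriting the 15 symbols of GGGnnGnnGGnnGnn one by one yields G G G Gnn Gnn G Gnn Gnn G G Gnn Gnn G Gnn Gnn; concatenated:

GGGGnnGnnGGnnGnnGGGnnGnnGGnnGnn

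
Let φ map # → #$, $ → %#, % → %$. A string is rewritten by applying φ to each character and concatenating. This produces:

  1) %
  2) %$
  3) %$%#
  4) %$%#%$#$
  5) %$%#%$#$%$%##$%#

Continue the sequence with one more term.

φ(%$%#%$#$%$%##$%#) expands symbol-by-symbol to %$ %# %$ #$ %$ %# #$ %# %$ %# %$ #$ #$ %# %$ #$; joining the 16 pieces gives the next term.

%$%#%$#$%$%##$%#%$%#%$#$#$%#%$#$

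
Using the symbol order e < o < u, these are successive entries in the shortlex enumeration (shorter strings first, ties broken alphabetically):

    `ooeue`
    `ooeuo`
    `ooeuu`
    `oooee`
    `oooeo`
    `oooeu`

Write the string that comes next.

ooooe

The successor of oooeu increments the rightmost position that isn't already u and resets every position after it to e.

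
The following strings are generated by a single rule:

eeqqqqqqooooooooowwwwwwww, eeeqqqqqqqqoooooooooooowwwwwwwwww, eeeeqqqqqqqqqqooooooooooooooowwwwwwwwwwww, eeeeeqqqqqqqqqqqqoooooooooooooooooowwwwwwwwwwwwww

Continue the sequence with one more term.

eeeeeeqqqqqqqqqqqqqqooooooooooooooooooooowwwwwwwwwwwwwwww

Each string has the form e^{n-1} q^{2n} o^{3n} w^{2n+2}, where the shown terms are n = 3, 4, 5, 6.
Setting n = 7 gives 6, 14, 21, 16 characters in each block.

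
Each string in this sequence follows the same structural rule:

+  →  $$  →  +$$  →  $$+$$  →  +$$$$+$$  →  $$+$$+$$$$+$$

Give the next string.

Each term (from the third on) is the two preceding terms concatenated in order: term 3 = +·$$ = +$$.
The next term joins +$$$$+$$ and $$+$$+$$$$+$$.

+$$$$+$$$$+$$+$$$$+$$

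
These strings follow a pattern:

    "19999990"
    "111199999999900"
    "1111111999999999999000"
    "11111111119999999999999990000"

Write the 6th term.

Term n consists of 3n-2 1's, followed by 3n+3 9's, followed by n 0's (n = 1, 2, …).
For term 6, n = 6, so the run lengths are 16, 21, 6.

1111111111111111999999999999999999999000000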